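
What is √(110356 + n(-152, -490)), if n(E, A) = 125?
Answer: √110481 ≈ 332.39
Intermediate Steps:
√(110356 + n(-152, -490)) = √(110356 + 125) = √110481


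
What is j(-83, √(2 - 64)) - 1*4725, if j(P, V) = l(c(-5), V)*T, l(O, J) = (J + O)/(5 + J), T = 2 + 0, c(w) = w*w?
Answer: (-4723*√62 + 23575*I)/(√62 - 5*I) ≈ -4720.7 - 3.6202*I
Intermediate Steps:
c(w) = w²
T = 2
l(O, J) = (J + O)/(5 + J)
j(P, V) = 2*(25 + V)/(5 + V) (j(P, V) = ((V + (-5)²)/(5 + V))*2 = ((V + 25)/(5 + V))*2 = ((25 + V)/(5 + V))*2 = 2*(25 + V)/(5 + V))
j(-83, √(2 - 64)) - 1*4725 = 2*(25 + √(2 - 64))/(5 + √(2 - 64)) - 1*4725 = 2*(25 + √(-62))/(5 + √(-62)) - 4725 = 2*(25 + I*√62)/(5 + I*√62) - 4725 = -4725 + 2*(25 + I*√62)/(5 + I*√62)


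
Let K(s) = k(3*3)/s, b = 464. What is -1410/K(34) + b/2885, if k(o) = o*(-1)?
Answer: 46103692/8655 ≈ 5326.8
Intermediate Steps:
k(o) = -o
K(s) = -9/s (K(s) = (-3*3)/s = (-1*9)/s = -9/s)
-1410/K(34) + b/2885 = -1410/((-9/34)) + 464/2885 = -1410/((-9*1/34)) + 464*(1/2885) = -1410/(-9/34) + 464/2885 = -1410*(-34/9) + 464/2885 = 15980/3 + 464/2885 = 46103692/8655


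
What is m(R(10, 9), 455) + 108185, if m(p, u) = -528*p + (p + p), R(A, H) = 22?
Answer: 96613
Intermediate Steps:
m(p, u) = -526*p (m(p, u) = -528*p + 2*p = -526*p)
m(R(10, 9), 455) + 108185 = -526*22 + 108185 = -11572 + 108185 = 96613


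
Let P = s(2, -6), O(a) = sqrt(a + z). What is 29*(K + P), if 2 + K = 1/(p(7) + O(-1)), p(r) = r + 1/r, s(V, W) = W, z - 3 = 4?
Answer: -250821/1103 - 1421*sqrt(6)/2206 ≈ -228.98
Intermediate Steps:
z = 7 (z = 3 + 4 = 7)
O(a) = sqrt(7 + a) (O(a) = sqrt(a + 7) = sqrt(7 + a))
P = -6
K = -2 + 1/(50/7 + sqrt(6)) (K = -2 + 1/((7 + 1/7) + sqrt(7 - 1)) = -2 + 1/((7 + 1/7) + sqrt(6)) = -2 + 1/(50/7 + sqrt(6)) ≈ -1.8958)
29*(K + P) = 29*((-2031/1103 - 49*sqrt(6)/2206) - 6) = 29*(-8649/1103 - 49*sqrt(6)/2206) = -250821/1103 - 1421*sqrt(6)/2206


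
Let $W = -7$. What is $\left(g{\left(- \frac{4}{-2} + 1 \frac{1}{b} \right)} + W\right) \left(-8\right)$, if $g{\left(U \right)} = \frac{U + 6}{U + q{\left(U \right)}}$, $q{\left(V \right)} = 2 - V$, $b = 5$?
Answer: $\frac{116}{5} \approx 23.2$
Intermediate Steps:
$g{\left(U \right)} = 3 + \frac{U}{2}$ ($g{\left(U \right)} = \frac{U + 6}{U - \left(-2 + U\right)} = \frac{6 + U}{2} = \left(6 + U\right) \frac{1}{2} = 3 + \frac{U}{2}$)
$\left(g{\left(- \frac{4}{-2} + 1 \frac{1}{b} \right)} + W\right) \left(-8\right) = \left(\left(3 + \frac{- \frac{4}{-2} + 1 \cdot \frac{1}{5}}{2}\right) - 7\right) \left(-8\right) = \left(\left(3 + \frac{\left(-4\right) \left(- \frac{1}{2}\right) + 1 \cdot \frac{1}{5}}{2}\right) - 7\right) \left(-8\right) = \left(\left(3 + \frac{2 + \frac{1}{5}}{2}\right) - 7\right) \left(-8\right) = \left(\left(3 + \frac{1}{2} \cdot \frac{11}{5}\right) - 7\right) \left(-8\right) = \left(\left(3 + \frac{11}{10}\right) - 7\right) \left(-8\right) = \left(\frac{41}{10} - 7\right) \left(-8\right) = \left(- \frac{29}{10}\right) \left(-8\right) = \frac{116}{5}$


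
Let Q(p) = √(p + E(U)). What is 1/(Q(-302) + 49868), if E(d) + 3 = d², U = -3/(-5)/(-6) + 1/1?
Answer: 4986800/248681772819 - 10*I*√30419/248681772819 ≈ 2.0053e-5 - 7.0134e-9*I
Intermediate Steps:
U = 9/10 (U = -3*(-⅕)*(-⅙) + 1*1 = (⅗)*(-⅙) + 1 = -⅒ + 1 = 9/10 ≈ 0.90000)
E(d) = -3 + d²
Q(p) = √(-219/100 + p) (Q(p) = √(p + (-3 + (9/10)²)) = √(p + (-3 + 81/100)) = √(p - 219/100) = √(-219/100 + p))
1/(Q(-302) + 49868) = 1/(√(-219 + 100*(-302))/10 + 49868) = 1/(√(-219 - 30200)/10 + 49868) = 1/(√(-30419)/10 + 49868) = 1/((I*√30419)/10 + 49868) = 1/(I*√30419/10 + 49868) = 1/(49868 + I*√30419/10)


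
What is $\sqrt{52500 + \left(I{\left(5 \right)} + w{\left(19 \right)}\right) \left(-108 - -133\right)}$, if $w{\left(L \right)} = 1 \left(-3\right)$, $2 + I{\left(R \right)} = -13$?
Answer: $5 \sqrt{2082} \approx 228.14$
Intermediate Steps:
$I{\left(R \right)} = -15$ ($I{\left(R \right)} = -2 - 13 = -15$)
$w{\left(L \right)} = -3$
$\sqrt{52500 + \left(I{\left(5 \right)} + w{\left(19 \right)}\right) \left(-108 - -133\right)} = \sqrt{52500 + \left(-15 - 3\right) \left(-108 - -133\right)} = \sqrt{52500 - 18 \left(-108 + 133\right)} = \sqrt{52500 - 450} = \sqrt{52050} = 5 \sqrt{2082}$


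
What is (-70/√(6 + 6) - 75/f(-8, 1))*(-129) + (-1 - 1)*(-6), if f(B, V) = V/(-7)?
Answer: -67713 + 1505*√3 ≈ -65106.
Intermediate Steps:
f(B, V) = -V/7 (f(B, V) = V*(-⅐) = -V/7)
(-70/√(6 + 6) - 75/f(-8, 1))*(-129) + (-1 - 1)*(-6) = (-70/√(6 + 6) - 75/((-⅐*1)))*(-129) + (-1 - 1)*(-6) = (-70*√3/6 - 75/(-⅐))*(-129) - 2*(-6) = (-70*√3/6 - 75*(-7))*(-129) + 12 = (-35*√3/3 + 525)*(-129) + 12 = (525 - 35*√3/3)*(-129) + 12 = (-67725 + 1505*√3) + 12 = -67713 + 1505*√3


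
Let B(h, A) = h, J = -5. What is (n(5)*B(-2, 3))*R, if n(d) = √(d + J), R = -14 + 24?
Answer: 0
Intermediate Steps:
R = 10
n(d) = √(-5 + d) (n(d) = √(d - 5) = √(-5 + d))
(n(5)*B(-2, 3))*R = (√(-5 + 5)*(-2))*10 = (√0*(-2))*10 = (0*(-2))*10 = 0*10 = 0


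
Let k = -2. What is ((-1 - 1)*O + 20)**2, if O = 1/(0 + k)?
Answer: 441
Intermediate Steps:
O = -1/2 (O = 1/(0 - 2) = 1/(-2) = -1/2 ≈ -0.50000)
((-1 - 1)*O + 20)**2 = ((-1 - 1)*(-1/2) + 20)**2 = (-2*(-1/2) + 20)**2 = (1 + 20)**2 = 21**2 = 441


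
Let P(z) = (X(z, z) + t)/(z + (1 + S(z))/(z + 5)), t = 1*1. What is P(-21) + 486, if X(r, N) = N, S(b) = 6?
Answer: 167018/343 ≈ 486.93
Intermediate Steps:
t = 1
P(z) = (1 + z)/(z + 7/(5 + z)) (P(z) = (z + 1)/(z + (1 + 6)/(z + 5)) = (1 + z)/(z + 7/(5 + z)))
P(-21) + 486 = (5 + (-21)² + 6*(-21))/(7 + (-21)² + 5*(-21)) + 486 = (5 + 441 - 126)/(7 + 441 - 105) + 486 = 320/343 + 486 = 167018/343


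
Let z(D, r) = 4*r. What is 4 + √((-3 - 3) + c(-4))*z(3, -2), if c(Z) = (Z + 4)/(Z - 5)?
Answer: 4 - 8*I*√6 ≈ 4.0 - 19.596*I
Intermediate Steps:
c(Z) = (4 + Z)/(-5 + Z)
4 + √((-3 - 3) + c(-4))*z(3, -2) = 4 + √((-3 - 3) + (4 - 4)/(-5 - 4))*(4*(-2)) = 4 + √(-6 + 0/(-9))*(-8) = 4 + √(-6 - ⅑*0)*(-8) = 4 + √(-6 + 0)*(-8) = 4 + √(-6)*(-8) = 4 + (I*√6)*(-8) = 4 - 8*I*√6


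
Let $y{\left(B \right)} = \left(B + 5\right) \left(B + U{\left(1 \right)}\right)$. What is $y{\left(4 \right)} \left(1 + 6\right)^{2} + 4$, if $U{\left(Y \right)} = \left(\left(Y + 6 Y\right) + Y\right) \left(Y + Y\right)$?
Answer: $8824$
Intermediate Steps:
$U{\left(Y \right)} = 16 Y^{2}$ ($U{\left(Y \right)} = \left(7 Y + Y\right) 2 Y = 8 Y 2 Y = 16 Y^{2}$)
$y{\left(B \right)} = \left(5 + B\right) \left(16 + B\right)$ ($y{\left(B \right)} = \left(B + 5\right) \left(B + 16 \cdot 1^{2}\right) = \left(5 + B\right) \left(B + 16 \cdot 1\right) = \left(5 + B\right) \left(B + 16\right) = \left(5 + B\right) \left(16 + B\right)$)
$y{\left(4 \right)} \left(1 + 6\right)^{2} + 4 = \left(80 + 4^{2} + 21 \cdot 4\right) \left(1 + 6\right)^{2} + 4 = \left(80 + 16 + 84\right) 7^{2} + 4 = 180 \cdot 49 + 4 = 8820 + 4 = 8824$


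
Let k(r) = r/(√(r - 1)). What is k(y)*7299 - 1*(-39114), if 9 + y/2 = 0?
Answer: 39114 + 131382*I*√19/19 ≈ 39114.0 + 30141.0*I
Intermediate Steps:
y = -18 (y = -18 + 2*0 = -18 + 0 = -18)
k(r) = r/√(-1 + r) (k(r) = r/(√(-1 + r)) = r/√(-1 + r))
k(y)*7299 - 1*(-39114) = -18/√(-1 - 18)*7299 - 1*(-39114) = -(-18)*I*√19/19*7299 + 39114 = (18*I*√19/19)*7299 + 39114 = 131382*I*√19/19 + 39114 = 39114 + 131382*I*√19/19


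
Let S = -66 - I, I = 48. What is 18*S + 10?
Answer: -2042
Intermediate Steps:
S = -114 (S = -66 - 1*48 = -66 - 48 = -114)
18*S + 10 = 18*(-114) + 10 = -2052 + 10 = -2042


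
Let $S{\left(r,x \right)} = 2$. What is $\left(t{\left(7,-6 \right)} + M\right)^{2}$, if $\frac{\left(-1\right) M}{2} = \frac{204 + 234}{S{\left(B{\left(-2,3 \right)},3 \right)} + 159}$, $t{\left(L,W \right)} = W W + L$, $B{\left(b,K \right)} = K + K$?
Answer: $\frac{36566209}{25921} \approx 1410.7$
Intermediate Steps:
$B{\left(b,K \right)} = 2 K$
$t{\left(L,W \right)} = L + W^{2}$ ($t{\left(L,W \right)} = W^{2} + L = L + W^{2}$)
$M = - \frac{876}{161}$ ($M = - 2 \frac{204 + 234}{2 + 159} = - 2 \cdot \frac{438}{161} = - 2 \cdot 438 \cdot \frac{1}{161} = \left(-2\right) \frac{438}{161} = - \frac{876}{161} \approx -5.441$)
$\left(t{\left(7,-6 \right)} + M\right)^{2} = \left(\left(7 + \left(-6\right)^{2}\right) - \frac{876}{161}\right)^{2} = \left(\left(7 + 36\right) - \frac{876}{161}\right)^{2} = \left(43 - \frac{876}{161}\right)^{2} = \left(\frac{6047}{161}\right)^{2} = \frac{36566209}{25921}$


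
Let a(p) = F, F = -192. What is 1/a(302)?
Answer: -1/192 ≈ -0.0052083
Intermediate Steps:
a(p) = -192
1/a(302) = 1/(-192) = -1/192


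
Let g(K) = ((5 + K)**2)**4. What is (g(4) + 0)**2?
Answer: 1853020188851841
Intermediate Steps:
g(K) = (5 + K)**8
(g(4) + 0)**2 = ((5 + 4)**8 + 0)**2 = (9**8 + 0)**2 = (43046721 + 0)**2 = 43046721**2 = 1853020188851841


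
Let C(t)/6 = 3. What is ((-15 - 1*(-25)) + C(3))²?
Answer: 784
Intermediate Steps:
C(t) = 18 (C(t) = 6*3 = 18)
((-15 - 1*(-25)) + C(3))² = ((-15 - 1*(-25)) + 18)² = ((-15 + 25) + 18)² = (10 + 18)² = 28² = 784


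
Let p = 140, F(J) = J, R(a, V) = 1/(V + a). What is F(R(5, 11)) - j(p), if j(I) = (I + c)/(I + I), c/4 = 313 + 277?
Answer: -993/112 ≈ -8.8661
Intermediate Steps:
c = 2360 (c = 4*(313 + 277) = 4*590 = 2360)
j(I) = (2360 + I)/(2*I) (j(I) = (I + 2360)/(I + I) = (2360 + I)/((2*I)) = (2360 + I)*(1/(2*I)) = (2360 + I)/(2*I))
F(R(5, 11)) - j(p) = 1/(11 + 5) - (2360 + 140)/(2*140) = 1/16 - 2500/(2*140) = 1/16 - 1*125/14 = 1/16 - 125/14 = -993/112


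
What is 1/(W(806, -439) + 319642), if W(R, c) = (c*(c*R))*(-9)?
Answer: -1/1397678492 ≈ -7.1547e-10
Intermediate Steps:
W(R, c) = -9*R*c**2 (W(R, c) = (c*(R*c))*(-9) = (R*c**2)*(-9) = -9*R*c**2)
1/(W(806, -439) + 319642) = 1/(-9*806*(-439)**2 + 319642) = 1/(-9*806*192721 + 319642) = 1/(-1397998134 + 319642) = 1/(-1397678492) = -1/1397678492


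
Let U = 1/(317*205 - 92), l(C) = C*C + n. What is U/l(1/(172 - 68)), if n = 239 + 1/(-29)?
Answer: 313664/4864048909737 ≈ 6.4486e-8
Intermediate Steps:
n = 6930/29 (n = 239 - 1/29 = 6930/29 ≈ 238.97)
l(C) = 6930/29 + C² (l(C) = C*C + 6930/29 = C² + 6930/29 = 6930/29 + C²)
U = 1/64893 (U = 1/(64985 - 92) = 1/64893 ≈ 1.5410e-5)
U/l(1/(172 - 68)) = 1/(64893*(6930/29 + (1/(172 - 68))²)) = 1/(64893*(6930/29 + (1/104)²)) = 1/(64893*(6930/29 + 1/10816)) = 1/(64893*(74954909/313664)) = (1/64893)*(313664/74954909) = 313664/4864048909737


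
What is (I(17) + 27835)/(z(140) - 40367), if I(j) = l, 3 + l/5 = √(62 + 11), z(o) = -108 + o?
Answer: -5564/8067 - √73/8067 ≈ -0.69078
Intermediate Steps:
l = -15 + 5*√73 (l = -15 + 5*√(62 + 11) = -15 + 5*√73 ≈ 27.720)
I(j) = -15 + 5*√73
(I(17) + 27835)/(z(140) - 40367) = ((-15 + 5*√73) + 27835)/((-108 + 140) - 40367) = (27820 + 5*√73)/(32 - 40367) = (27820 + 5*√73)/(-40335) = (27820 + 5*√73)*(-1/40335) = -5564/8067 - √73/8067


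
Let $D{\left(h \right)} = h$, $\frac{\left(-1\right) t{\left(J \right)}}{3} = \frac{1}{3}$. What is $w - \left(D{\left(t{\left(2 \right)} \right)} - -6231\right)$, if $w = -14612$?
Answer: $-20842$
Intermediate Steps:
$t{\left(J \right)} = -1$ ($t{\left(J \right)} = - \frac{3}{3} = \left(-3\right) \frac{1}{3} = -1$)
$w - \left(D{\left(t{\left(2 \right)} \right)} - -6231\right) = -14612 - \left(-1 - -6231\right) = -14612 - \left(-1 + 6231\right) = -14612 - 6230 = -20842$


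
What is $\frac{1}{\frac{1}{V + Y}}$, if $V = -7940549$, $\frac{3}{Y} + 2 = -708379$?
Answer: $- \frac{1874978013724}{236127} \approx -7.9406 \cdot 10^{6}$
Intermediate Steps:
$Y = - \frac{1}{236127}$ ($Y = \frac{3}{-2 - 708379} = \frac{3}{-708381} = 3 \left(- \frac{1}{708381}\right) = - \frac{1}{236127} \approx -4.235 \cdot 10^{-6}$)
$\frac{1}{\frac{1}{V + Y}} = \frac{1}{\frac{1}{-7940549 - \frac{1}{236127}}} = \frac{1}{\frac{1}{- \frac{1874978013724}{236127}}} = \frac{1}{- \frac{236127}{1874978013724}} = - \frac{1874978013724}{236127}$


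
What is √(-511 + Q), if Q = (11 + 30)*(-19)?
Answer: I*√1290 ≈ 35.917*I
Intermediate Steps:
Q = -779 (Q = 41*(-19) = -779)
√(-511 + Q) = √(-511 - 779) = √(-1290) = I*√1290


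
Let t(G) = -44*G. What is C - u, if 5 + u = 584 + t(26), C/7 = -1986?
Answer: -13337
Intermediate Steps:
C = -13902 (C = 7*(-1986) = -13902)
u = -565 (u = -5 + (584 - 44*26) = -5 + (584 - 1144) = -5 - 560 = -565)
C - u = -13902 - 1*(-565) = -13902 + 565 = -13337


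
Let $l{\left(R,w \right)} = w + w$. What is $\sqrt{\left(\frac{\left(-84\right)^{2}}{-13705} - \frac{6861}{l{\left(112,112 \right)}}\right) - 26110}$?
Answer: $\frac{i \sqrt{15397801916980630}}{767480} \approx 161.68 i$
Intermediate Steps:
$l{\left(R,w \right)} = 2 w$
$\sqrt{\left(\frac{\left(-84\right)^{2}}{-13705} - \frac{6861}{l{\left(112,112 \right)}}\right) - 26110} = \sqrt{\left(\frac{\left(-84\right)^{2}}{-13705} - \frac{6861}{2 \cdot 112}\right) - 26110} = \sqrt{\left(7056 \left(- \frac{1}{13705}\right) - \frac{6861}{224}\right) - 26110} = \sqrt{\left(- \frac{7056}{13705} - \frac{6861}{224}\right) - 26110} = \sqrt{- \frac{95610549}{3069920} - 26110} = \sqrt{- \frac{80251221749}{3069920}} = \frac{i \sqrt{15397801916980630}}{767480}$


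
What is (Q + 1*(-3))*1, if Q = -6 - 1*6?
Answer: -15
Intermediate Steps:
Q = -12 (Q = -6 - 6 = -12)
(Q + 1*(-3))*1 = (-12 + 1*(-3))*1 = (-12 - 3)*1 = -15*1 = -15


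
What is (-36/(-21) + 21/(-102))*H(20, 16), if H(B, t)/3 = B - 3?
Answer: 1077/14 ≈ 76.929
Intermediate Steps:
H(B, t) = -9 + 3*B (H(B, t) = 3*(B - 3) = 3*(-3 + B) = -9 + 3*B)
(-36/(-21) + 21/(-102))*H(20, 16) = (-36/(-21) + 21/(-102))*(-9 + 3*20) = (-36*(-1/21) + 21*(-1/102))*(-9 + 60) = (12/7 - 7/34)*51 = (359/238)*51 = 1077/14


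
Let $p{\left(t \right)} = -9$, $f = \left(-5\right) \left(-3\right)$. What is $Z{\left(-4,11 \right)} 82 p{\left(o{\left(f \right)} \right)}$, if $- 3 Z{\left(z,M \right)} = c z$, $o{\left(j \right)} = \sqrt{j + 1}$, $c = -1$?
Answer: $984$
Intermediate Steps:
$f = 15$
$o{\left(j \right)} = \sqrt{1 + j}$
$Z{\left(z,M \right)} = \frac{z}{3}$ ($Z{\left(z,M \right)} = - \frac{\left(-1\right) z}{3} = \frac{z}{3}$)
$Z{\left(-4,11 \right)} 82 p{\left(o{\left(f \right)} \right)} = \frac{1}{3} \left(-4\right) 82 \left(-9\right) = \left(- \frac{4}{3}\right) 82 \left(-9\right) = \left(- \frac{328}{3}\right) \left(-9\right) = 984$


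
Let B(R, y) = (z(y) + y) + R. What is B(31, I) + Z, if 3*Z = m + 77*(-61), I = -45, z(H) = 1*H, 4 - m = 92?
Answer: -1654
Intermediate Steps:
m = -88 (m = 4 - 1*92 = 4 - 92 = -88)
z(H) = H
B(R, y) = R + 2*y (B(R, y) = (y + y) + R = 2*y + R = R + 2*y)
Z = -1595 (Z = (-88 + 77*(-61))/3 = (-88 - 4697)/3 = (⅓)*(-4785) = -1595)
B(31, I) + Z = (31 + 2*(-45)) - 1595 = (31 - 90) - 1595 = -59 - 1595 = -1654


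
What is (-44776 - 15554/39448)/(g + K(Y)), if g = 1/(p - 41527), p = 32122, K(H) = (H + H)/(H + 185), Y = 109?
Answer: -23941429104285/396412952 ≈ -60395.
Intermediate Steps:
K(H) = 2*H/(185 + H) (K(H) = (2*H)/(185 + H) = 2*H/(185 + H))
g = -1/9405 (g = 1/(32122 - 41527) = 1/(-9405) = -1/9405 ≈ -0.00010633)
(-44776 - 15554/39448)/(g + K(Y)) = (-44776 - 15554/39448)/(-1/9405 + 2*109/(185 + 109)) = (-44776 - 15554*1/39448)/(-1/9405 + 2*109/294) = (-44776 - 7777/19724)/(-1/9405 + 2*109*(1/294)) = -883169601/(19724*(-1/9405 + 109/147)) = -883169601/(19724*341666/460845) = -883169601/19724*460845/341666 = -23941429104285/396412952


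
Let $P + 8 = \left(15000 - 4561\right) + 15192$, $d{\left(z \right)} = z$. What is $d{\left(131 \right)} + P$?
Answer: $25754$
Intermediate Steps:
$P = 25623$ ($P = -8 + \left(\left(15000 - 4561\right) + 15192\right) = -8 + \left(10439 + 15192\right) = -8 + 25631 = 25623$)
$d{\left(131 \right)} + P = 131 + 25623 = 25754$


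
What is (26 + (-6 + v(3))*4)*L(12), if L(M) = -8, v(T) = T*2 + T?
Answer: -304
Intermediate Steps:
v(T) = 3*T (v(T) = 2*T + T = 3*T)
(26 + (-6 + v(3))*4)*L(12) = (26 + (-6 + 3*3)*4)*(-8) = (26 + (-6 + 9)*4)*(-8) = (26 + 3*4)*(-8) = (26 + 12)*(-8) = 38*(-8) = -304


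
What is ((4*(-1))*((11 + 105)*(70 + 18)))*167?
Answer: -6818944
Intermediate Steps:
((4*(-1))*((11 + 105)*(70 + 18)))*167 = -464*88*167 = -4*10208*167 = -40832*167 = -6818944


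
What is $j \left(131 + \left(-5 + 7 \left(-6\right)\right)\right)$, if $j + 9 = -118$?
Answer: $-10668$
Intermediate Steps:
$j = -127$ ($j = -9 - 118 = -127$)
$j \left(131 + \left(-5 + 7 \left(-6\right)\right)\right) = - 127 \left(131 + \left(-5 + 7 \left(-6\right)\right)\right) = - 127 \left(131 - 47\right) = \left(-127\right) 84 = -10668$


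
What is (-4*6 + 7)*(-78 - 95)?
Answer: 2941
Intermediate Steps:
(-4*6 + 7)*(-78 - 95) = (-24 + 7)*(-173) = -17*(-173) = 2941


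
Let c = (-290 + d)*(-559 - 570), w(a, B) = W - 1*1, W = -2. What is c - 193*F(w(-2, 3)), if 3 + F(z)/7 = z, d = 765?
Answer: -528169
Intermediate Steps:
w(a, B) = -3 (w(a, B) = -2 - 1*1 = -2 - 1 = -3)
F(z) = -21 + 7*z
c = -536275 (c = (-290 + 765)*(-559 - 570) = 475*(-1129) = -536275)
c - 193*F(w(-2, 3)) = -536275 - 193*(-21 + 7*(-3)) = -536275 - 193*(-21 - 21) = -536275 - 193*(-42) = -536275 + 8106 = -528169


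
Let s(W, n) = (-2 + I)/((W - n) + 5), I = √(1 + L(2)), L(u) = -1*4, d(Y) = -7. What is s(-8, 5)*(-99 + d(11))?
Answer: -53/2 + 53*I*√3/4 ≈ -26.5 + 22.95*I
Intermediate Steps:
L(u) = -4
I = I*√3 (I = √(1 - 4) = √(-3) = I*√3 ≈ 1.732*I)
s(W, n) = (-2 + I*√3)/(5 + W - n) (s(W, n) = (-2 + I*√3)/((W - n) + 5) = (-2 + I*√3)/(5 + W - n))
s(-8, 5)*(-99 + d(11)) = ((-2 + I*√3)/(5 - 8 - 1*5))*(-99 - 7) = ((-2 + I*√3)/(5 - 8 - 5))*(-106) = ((-2 + I*√3)/(-8))*(-106) = -(-2 + I*√3)/8*(-106) = (¼ - I*√3/8)*(-106) = -53/2 + 53*I*√3/4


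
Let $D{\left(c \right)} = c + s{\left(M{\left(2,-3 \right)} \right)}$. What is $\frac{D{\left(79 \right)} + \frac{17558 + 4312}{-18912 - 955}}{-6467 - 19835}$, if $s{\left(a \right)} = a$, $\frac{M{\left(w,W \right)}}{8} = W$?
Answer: $- \frac{1070815}{522541834} \approx -0.0020492$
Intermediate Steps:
$M{\left(w,W \right)} = 8 W$
$D{\left(c \right)} = -24 + c$ ($D{\left(c \right)} = c + 8 \left(-3\right) = c - 24 = -24 + c$)
$\frac{D{\left(79 \right)} + \frac{17558 + 4312}{-18912 - 955}}{-6467 - 19835} = \frac{\left(-24 + 79\right) + \frac{17558 + 4312}{-18912 - 955}}{-6467 - 19835} = \frac{55 + \frac{21870}{-19867}}{-26302} = \left(55 + 21870 \left(- \frac{1}{19867}\right)\right) \left(- \frac{1}{26302}\right) = \left(55 - \frac{21870}{19867}\right) \left(- \frac{1}{26302}\right) = \frac{1070815}{19867} \left(- \frac{1}{26302}\right) = - \frac{1070815}{522541834}$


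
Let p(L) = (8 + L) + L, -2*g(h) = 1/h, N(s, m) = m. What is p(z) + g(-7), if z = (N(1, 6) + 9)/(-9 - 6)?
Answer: 85/14 ≈ 6.0714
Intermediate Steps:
g(h) = -1/(2*h)
z = -1 (z = (6 + 9)/(-9 - 6) = 15/(-15) = 15*(-1/15) = -1)
p(L) = 8 + 2*L
p(z) + g(-7) = (8 + 2*(-1)) - ½/(-7) = (8 - 2) - ½*(-⅐) = 6 + 1/14 = 85/14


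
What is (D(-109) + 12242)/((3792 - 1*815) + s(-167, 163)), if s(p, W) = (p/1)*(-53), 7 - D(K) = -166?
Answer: 12415/11828 ≈ 1.0496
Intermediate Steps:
D(K) = 173 (D(K) = 7 - 1*(-166) = 7 + 166 = 173)
s(p, W) = -53*p (s(p, W) = (p*1)*(-53) = p*(-53) = -53*p)
(D(-109) + 12242)/((3792 - 1*815) + s(-167, 163)) = (173 + 12242)/((3792 - 1*815) - 53*(-167)) = 12415/((3792 - 815) + 8851) = 12415/(2977 + 8851) = 12415/11828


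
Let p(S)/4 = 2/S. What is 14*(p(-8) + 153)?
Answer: 2128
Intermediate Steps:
p(S) = 8/S (p(S) = 4*(2/S) = 8/S)
14*(p(-8) + 153) = 14*(8/(-8) + 153) = 14*(8*(-⅛) + 153) = 14*(-1 + 153) = 14*152 = 2128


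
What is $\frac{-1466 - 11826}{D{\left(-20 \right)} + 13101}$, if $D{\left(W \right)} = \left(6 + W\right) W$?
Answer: $- \frac{13292}{13381} \approx -0.99335$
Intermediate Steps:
$D{\left(W \right)} = W \left(6 + W\right)$
$\frac{-1466 - 11826}{D{\left(-20 \right)} + 13101} = \frac{-1466 - 11826}{- 20 \left(6 - 20\right) + 13101} = - \frac{13292}{\left(-20\right) \left(-14\right) + 13101} = - \frac{13292}{280 + 13101} = - \frac{13292}{13381}$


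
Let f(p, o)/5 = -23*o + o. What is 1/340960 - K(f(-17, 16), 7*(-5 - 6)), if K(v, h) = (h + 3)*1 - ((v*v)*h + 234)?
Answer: -81324037576319/340960 ≈ -2.3851e+8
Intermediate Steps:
f(p, o) = -110*o (f(p, o) = 5*(-23*o + o) = 5*(-22*o) = -110*o)
K(v, h) = -231 + h - h*v² (K(v, h) = (3 + h)*1 - (v²*h + 234) = (3 + h) - (h*v² + 234) = (3 + h) - (234 + h*v²) = (3 + h) + (-234 - h*v²) = -231 + h - h*v²)
1/340960 - K(f(-17, 16), 7*(-5 - 6)) = 1/340960 - (-231 + 7*(-5 - 6) - 7*(-5 - 6)*(-110*16)²) = 1/340960 - (-231 + 7*(-11) - 1*7*(-11)*(-1760)²) = 1/340960 - (-231 - 77 - 1*(-77)*3097600) = 1/340960 - (-231 - 77 + 238515200) = 1/340960 - 1*238514892 = 1/340960 - 238514892 = -81324037576319/340960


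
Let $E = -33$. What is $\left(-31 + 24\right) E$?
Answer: $231$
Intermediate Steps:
$\left(-31 + 24\right) E = \left(-31 + 24\right) \left(-33\right) = \left(-7\right) \left(-33\right) = 231$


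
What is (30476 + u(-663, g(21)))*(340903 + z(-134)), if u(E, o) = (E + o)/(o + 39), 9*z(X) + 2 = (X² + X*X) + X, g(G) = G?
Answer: 315204453553/30 ≈ 1.0507e+10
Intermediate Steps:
z(X) = -2/9 + X/9 + 2*X²/9 (z(X) = -2/9 + ((X² + X*X) + X)/9 = -2/9 + ((X² + X²) + X)/9 = -2/9 + (2*X² + X)/9 = -2/9 + (X + 2*X²)/9 = -2/9 + (X/9 + 2*X²/9) = -2/9 + X/9 + 2*X²/9)
u(E, o) = (E + o)/(39 + o)
(30476 + u(-663, g(21)))*(340903 + z(-134)) = (30476 + (-663 + 21)/(39 + 21))*(340903 + (-2/9 + (⅑)*(-134) + (2/9)*(-134)²)) = (30476 - 642/60)*(340903 + (-2/9 - 134/9 + (2/9)*17956)) = (30476 + (1/60)*(-642))*(340903 + (-2/9 - 134/9 + 35912/9)) = (30476 - 107/10)*(340903 + 35776/9) = (304653/10)*(3103903/9) = 315204453553/30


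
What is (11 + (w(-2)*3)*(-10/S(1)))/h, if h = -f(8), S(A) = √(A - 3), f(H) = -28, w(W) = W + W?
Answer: 11/28 - 15*I*√2/7 ≈ 0.39286 - 3.0305*I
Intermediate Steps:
w(W) = 2*W
S(A) = √(-3 + A)
h = 28 (h = -1*(-28) = 28)
(11 + (w(-2)*3)*(-10/S(1)))/h = (11 + ((2*(-2))*3)*(-10/√(-3 + 1)))/28 = (11 + (-4*3)*(-10*(-I*√2/2)))*(1/28) = (11 - (-120)/(I*√2))*(1/28) = (11 - (-120)*(-I*√2/2))*(1/28) = (11 - 60*I*√2)*(1/28) = 11/28 - 15*I*√2/7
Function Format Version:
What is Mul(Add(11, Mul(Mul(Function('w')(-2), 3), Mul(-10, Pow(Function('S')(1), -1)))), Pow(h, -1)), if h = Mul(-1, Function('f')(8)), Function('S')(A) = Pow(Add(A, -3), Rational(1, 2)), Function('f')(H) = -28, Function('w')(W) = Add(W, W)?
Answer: Add(Rational(11, 28), Mul(Rational(-15, 7), I, Pow(2, Rational(1, 2)))) ≈ Add(0.39286, Mul(-3.0305, I))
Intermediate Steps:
Function('w')(W) = Mul(2, W)
Function('S')(A) = Pow(Add(-3, A), Rational(1, 2))
h = 28 (h = Mul(-1, -28) = 28)
Mul(Add(11, Mul(Mul(Function('w')(-2), 3), Mul(-10, Pow(Function('S')(1), -1)))), Pow(h, -1)) = Mul(Add(11, Mul(Mul(Mul(2, -2), 3), Mul(-10, Pow(Pow(Add(-3, 1), Rational(1, 2)), -1)))), Pow(28, -1)) = Mul(Add(11, Mul(Mul(-4, 3), Mul(-10, Pow(Pow(-2, Rational(1, 2)), -1)))), Rational(1, 28)) = Mul(Add(11, Mul(-12, Mul(-10, Pow(Mul(I, Pow(2, Rational(1, 2))), -1)))), Rational(1, 28)) = Mul(Add(11, Mul(-12, Mul(-10, Mul(Rational(-1, 2), I, Pow(2, Rational(1, 2)))))), Rational(1, 28)) = Mul(Add(11, Mul(-12, Mul(5, I, Pow(2, Rational(1, 2))))), Rational(1, 28)) = Mul(Add(11, Mul(-60, I, Pow(2, Rational(1, 2)))), Rational(1, 28)) = Add(Rational(11, 28), Mul(Rational(-15, 7), I, Pow(2, Rational(1, 2))))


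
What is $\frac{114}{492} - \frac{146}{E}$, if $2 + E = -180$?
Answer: $\frac{7715}{7462} \approx 1.0339$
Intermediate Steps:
$E = -182$ ($E = -2 - 180 = -182$)
$\frac{114}{492} - \frac{146}{E} = \frac{114}{492} - \frac{146}{-182} = 114 \cdot \frac{1}{492} - - \frac{73}{91} = \frac{19}{82} + \frac{73}{91} = \frac{7715}{7462}$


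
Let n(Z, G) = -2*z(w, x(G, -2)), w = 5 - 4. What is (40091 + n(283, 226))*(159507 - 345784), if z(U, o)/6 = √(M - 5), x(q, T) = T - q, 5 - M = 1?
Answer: -7468031207 + 2235324*I ≈ -7.468e+9 + 2.2353e+6*I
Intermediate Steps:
M = 4 (M = 5 - 1*1 = 5 - 1 = 4)
w = 1
z(U, o) = 6*I (z(U, o) = 6*√(4 - 5) = 6*√(-1) = 6*I)
n(Z, G) = -12*I
(40091 + n(283, 226))*(159507 - 345784) = (40091 - 12*I)*(159507 - 345784) = (40091 - 12*I)*(-186277) = -7468031207 + 2235324*I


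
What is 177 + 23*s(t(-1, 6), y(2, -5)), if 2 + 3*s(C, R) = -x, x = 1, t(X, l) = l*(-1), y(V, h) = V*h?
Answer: 154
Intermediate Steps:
t(X, l) = -l
s(C, R) = -1 (s(C, R) = -⅔ + (-1*1)/3 = -⅔ + (⅓)*(-1) = -⅔ - ⅓ = -1)
177 + 23*s(t(-1, 6), y(2, -5)) = 177 + 23*(-1) = 177 - 23 = 154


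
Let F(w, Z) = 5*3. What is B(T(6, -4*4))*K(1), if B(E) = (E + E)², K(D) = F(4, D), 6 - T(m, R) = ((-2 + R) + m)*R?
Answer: 2075760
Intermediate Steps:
F(w, Z) = 15
T(m, R) = 6 - R*(-2 + R + m) (T(m, R) = 6 - ((-2 + R) + m)*R = 6 - (-2 + R + m)*R = 6 - R*(-2 + R + m))
K(D) = 15
B(E) = 4*E² (B(E) = (2*E)² = 4*E²)
B(T(6, -4*4))*K(1) = (4*(6 - (-4*4)² + 2*(-4*4) - 1*(-4*4)*6)²)*15 = (4*(6 - 1*(-16)² + 2*(-16) - 1*(-16)*6)²)*15 = (4*(6 - 1*256 - 32 + 96)²)*15 = (4*(6 - 256 - 32 + 96)²)*15 = (4*(-186)²)*15 = (4*34596)*15 = 138384*15 = 2075760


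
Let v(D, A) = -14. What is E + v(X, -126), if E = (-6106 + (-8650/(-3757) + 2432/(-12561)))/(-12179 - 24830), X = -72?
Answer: -24163181973166/1746516774093 ≈ -13.835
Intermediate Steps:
E = 288052864136/1746516774093 (E = (-6106 + (-8650*(-1/3757) + 2432*(-1/12561)))/(-37009) = (-6106 + (8650/3757 - 2432/12561))*(-1/37009) = (-6106 + 99515626/47191677)*(-1/37009) = -288052864136/47191677*(-1/37009) = 288052864136/1746516774093 ≈ 0.16493)
E + v(X, -126) = 288052864136/1746516774093 - 14 = -24163181973166/1746516774093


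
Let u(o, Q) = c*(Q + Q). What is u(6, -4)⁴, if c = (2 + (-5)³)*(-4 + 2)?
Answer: 15000314904576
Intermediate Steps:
c = 246 (c = (2 - 125)*(-2) = -123*(-2) = 246)
u(o, Q) = 492*Q (u(o, Q) = 246*(Q + Q) = 246*(2*Q) = 492*Q)
u(6, -4)⁴ = (492*(-4))⁴ = (-1968)⁴ = 15000314904576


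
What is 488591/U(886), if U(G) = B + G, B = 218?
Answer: 488591/1104 ≈ 442.56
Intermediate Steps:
U(G) = 218 + G
488591/U(886) = 488591/(218 + 886) = 488591/1104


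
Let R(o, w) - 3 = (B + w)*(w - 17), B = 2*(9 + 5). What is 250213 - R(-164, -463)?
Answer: 41410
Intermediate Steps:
B = 28 (B = 2*14 = 28)
R(o, w) = 3 + (-17 + w)*(28 + w) (R(o, w) = 3 + (28 + w)*(w - 17) = 3 + (28 + w)*(-17 + w) = 3 + (-17 + w)*(28 + w))
250213 - R(-164, -463) = 250213 - (-473 + (-463)² + 11*(-463)) = 250213 - (-473 + 214369 - 5093) = 250213 - 1*208803 = 250213 - 208803 = 41410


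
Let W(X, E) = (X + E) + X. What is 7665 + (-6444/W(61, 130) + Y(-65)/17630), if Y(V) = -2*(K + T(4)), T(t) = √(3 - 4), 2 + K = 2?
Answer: 53476/7 - I/8815 ≈ 7639.4 - 0.00011344*I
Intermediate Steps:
K = 0 (K = -2 + 2 = 0)
T(t) = I (T(t) = √(-1) = I)
W(X, E) = E + 2*X (W(X, E) = (E + X) + X = E + 2*X)
Y(V) = -2*I (Y(V) = -2*(0 + I) = -2*I)
7665 + (-6444/W(61, 130) + Y(-65)/17630) = 7665 + (-6444/(130 + 2*61) - 2*I/17630) = 7665 + (-6444/(130 + 122) - 2*I*(1/17630)) = 7665 + (-6444/252 - I/8815) = 7665 + (-6444*1/252 - I/8815) = 7665 + (-179/7 - I/8815) = 53476/7 - I/8815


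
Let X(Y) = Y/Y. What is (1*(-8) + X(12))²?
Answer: 49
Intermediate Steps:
X(Y) = 1
(1*(-8) + X(12))² = (1*(-8) + 1)² = (-8 + 1)² = (-7)² = 49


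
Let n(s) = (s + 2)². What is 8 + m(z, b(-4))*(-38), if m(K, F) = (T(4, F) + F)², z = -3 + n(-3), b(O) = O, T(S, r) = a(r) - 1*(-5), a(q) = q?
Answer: -334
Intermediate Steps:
n(s) = (2 + s)²
T(S, r) = 5 + r (T(S, r) = r - 1*(-5) = r + 5 = 5 + r)
z = -2 (z = -3 + (2 - 3)² = -3 + (-1)² = -3 + 1 = -2)
m(K, F) = (5 + 2*F)² (m(K, F) = ((5 + F) + F)² = (5 + 2*F)²)
8 + m(z, b(-4))*(-38) = 8 + (5 + 2*(-4))²*(-38) = 8 + (5 - 8)²*(-38) = 8 + (-3)²*(-38) = 8 + 9*(-38) = 8 - 342 = -334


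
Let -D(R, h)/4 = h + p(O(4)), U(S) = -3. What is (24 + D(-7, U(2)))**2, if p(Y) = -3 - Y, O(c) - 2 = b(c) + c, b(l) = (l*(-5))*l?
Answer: 61504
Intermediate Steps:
b(l) = -5*l**2 (b(l) = (-5*l)*l = -5*l**2)
O(c) = 2 + c - 5*c**2 (O(c) = 2 + (-5*c**2 + c) = 2 + (c - 5*c**2) = 2 + c - 5*c**2)
D(R, h) = -284 - 4*h (D(R, h) = -4*(h + (-3 - (2 + 4 - 5*4**2))) = -4*(h + (-3 - (2 + 4 - 5*16))) = -4*(h + (-3 - (2 + 4 - 80))) = -4*(h + (-3 - 1*(-74))) = -4*(h + (-3 + 74)) = -4*(h + 71) = -4*(71 + h) = -284 - 4*h)
(24 + D(-7, U(2)))**2 = (24 + (-284 - 4*(-3)))**2 = (24 + (-284 + 12))**2 = (24 - 272)**2 = (-248)**2 = 61504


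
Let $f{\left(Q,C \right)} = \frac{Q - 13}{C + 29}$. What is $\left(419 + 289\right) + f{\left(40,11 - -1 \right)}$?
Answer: $\frac{29055}{41} \approx 708.66$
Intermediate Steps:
$f{\left(Q,C \right)} = \frac{-13 + Q}{29 + C}$
$\left(419 + 289\right) + f{\left(40,11 - -1 \right)} = \left(419 + 289\right) + \frac{-13 + 40}{29 + \left(11 - -1\right)} = 708 + \frac{1}{29 + \left(11 + 1\right)} 27 = 708 + \frac{1}{29 + 12} \cdot 27 = 708 + \frac{1}{41} \cdot 27 = 708 + \frac{27}{41} = \frac{29055}{41}$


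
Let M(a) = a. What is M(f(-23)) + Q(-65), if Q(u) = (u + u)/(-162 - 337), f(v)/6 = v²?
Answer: 1583956/499 ≈ 3174.3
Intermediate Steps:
f(v) = 6*v²
Q(u) = -2*u/499 (Q(u) = (2*u)/(-499) = (2*u)*(-1/499) = -2*u/499)
M(f(-23)) + Q(-65) = 6*(-23)² - 2/499*(-65) = 6*529 + 130/499 = 3174 + 130/499 = 1583956/499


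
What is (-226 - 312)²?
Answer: 289444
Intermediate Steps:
(-226 - 312)² = (-538)² = 289444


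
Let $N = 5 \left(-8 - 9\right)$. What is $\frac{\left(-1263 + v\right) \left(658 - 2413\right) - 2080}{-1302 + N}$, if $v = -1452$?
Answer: $- \frac{4762745}{1387} \approx -3433.8$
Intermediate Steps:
$N = -85$ ($N = 5 \left(-17\right) = -85$)
$\frac{\left(-1263 + v\right) \left(658 - 2413\right) - 2080}{-1302 + N} = \frac{\left(-1263 - 1452\right) \left(658 - 2413\right) - 2080}{-1302 - 85} = \frac{\left(-2715\right) \left(-1755\right) - 2080}{-1387} = \left(4764825 - 2080\right) \left(- \frac{1}{1387}\right) = 4762745 \left(- \frac{1}{1387}\right) = - \frac{4762745}{1387}$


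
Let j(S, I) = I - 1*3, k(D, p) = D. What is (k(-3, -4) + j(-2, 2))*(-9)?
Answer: 36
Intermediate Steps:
j(S, I) = -3 + I (j(S, I) = I - 3 = -3 + I)
(k(-3, -4) + j(-2, 2))*(-9) = (-3 + (-3 + 2))*(-9) = (-3 - 1)*(-9) = -4*(-9) = 36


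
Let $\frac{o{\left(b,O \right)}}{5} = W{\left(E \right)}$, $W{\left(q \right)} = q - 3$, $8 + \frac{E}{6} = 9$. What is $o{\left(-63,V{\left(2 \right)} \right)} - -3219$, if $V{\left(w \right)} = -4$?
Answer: $3234$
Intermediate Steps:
$E = 6$ ($E = -48 + 6 \cdot 9 = -48 + 54 = 6$)
$W{\left(q \right)} = -3 + q$
$o{\left(b,O \right)} = 15$ ($o{\left(b,O \right)} = 5 \left(-3 + 6\right) = 5 \cdot 3 = 15$)
$o{\left(-63,V{\left(2 \right)} \right)} - -3219 = 15 - -3219 = 15 + 3219 = 3234$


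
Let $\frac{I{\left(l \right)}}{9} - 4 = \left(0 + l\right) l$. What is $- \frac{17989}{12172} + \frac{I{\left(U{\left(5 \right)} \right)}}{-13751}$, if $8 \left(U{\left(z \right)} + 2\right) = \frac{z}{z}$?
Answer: $- \frac{3971040971}{2678034752} \approx -1.4828$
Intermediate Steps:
$U{\left(z \right)} = - \frac{15}{8}$ ($U{\left(z \right)} = -2 + \frac{z \frac{1}{z}}{8} = -2 + \frac{1}{8} \cdot 1 = -2 + \frac{1}{8} = - \frac{15}{8}$)
$I{\left(l \right)} = 36 + 9 l^{2}$ ($I{\left(l \right)} = 36 + 9 \left(0 + l\right) l = 36 + 9 l l = 36 + 9 l^{2}$)
$- \frac{17989}{12172} + \frac{I{\left(U{\left(5 \right)} \right)}}{-13751} = - \frac{17989}{12172} + \frac{36 + 9 \left(- \frac{15}{8}\right)^{2}}{-13751} = \left(-17989\right) \frac{1}{12172} + \left(36 + 9 \cdot \frac{225}{64}\right) \left(- \frac{1}{13751}\right) = - \frac{17989}{12172} + \left(36 + \frac{2025}{64}\right) \left(- \frac{1}{13751}\right) = - \frac{17989}{12172} + \frac{4329}{64} \left(- \frac{1}{13751}\right) = - \frac{17989}{12172} - \frac{4329}{880064} = - \frac{3971040971}{2678034752}$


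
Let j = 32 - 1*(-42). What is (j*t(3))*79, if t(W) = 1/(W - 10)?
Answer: -5846/7 ≈ -835.14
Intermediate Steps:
t(W) = 1/(-10 + W)
j = 74 (j = 32 + 42 = 74)
(j*t(3))*79 = (74/(-10 + 3))*79 = (74/(-7))*79 = (74*(-⅐))*79 = -74/7*79 = -5846/7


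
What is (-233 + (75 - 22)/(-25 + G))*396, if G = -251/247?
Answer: -33227678/357 ≈ -93075.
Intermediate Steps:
G = -251/247 (G = -251*1/247 = -251/247 ≈ -1.0162)
(-233 + (75 - 22)/(-25 + G))*396 = (-233 + (75 - 22)/(-25 - 251/247))*396 = (-233 + 53/(-6426/247))*396 = (-233 + 53*(-247/6426))*396 = (-233 - 13091/6426)*396 = -1510349/6426*396 = -33227678/357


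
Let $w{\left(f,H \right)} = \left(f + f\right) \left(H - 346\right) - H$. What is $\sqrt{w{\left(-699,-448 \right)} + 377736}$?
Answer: $2 \sqrt{372049} \approx 1219.9$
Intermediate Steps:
$w{\left(f,H \right)} = - H + 2 f \left(-346 + H\right)$ ($w{\left(f,H \right)} = 2 f \left(-346 + H\right) - H = - H + 2 f \left(-346 + H\right)$)
$\sqrt{w{\left(-699,-448 \right)} + 377736} = \sqrt{\left(\left(-1\right) \left(-448\right) - -483708 + 2 \left(-448\right) \left(-699\right)\right) + 377736} = \sqrt{\left(448 + 483708 + 626304\right) + 377736} = \sqrt{1110460 + 377736} = \sqrt{1488196} = 2 \sqrt{372049}$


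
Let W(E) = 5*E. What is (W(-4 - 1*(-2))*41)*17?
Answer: -6970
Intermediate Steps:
(W(-4 - 1*(-2))*41)*17 = ((5*(-4 - 1*(-2)))*41)*17 = ((5*(-4 + 2))*41)*17 = ((5*(-2))*41)*17 = -10*41*17 = -410*17 = -6970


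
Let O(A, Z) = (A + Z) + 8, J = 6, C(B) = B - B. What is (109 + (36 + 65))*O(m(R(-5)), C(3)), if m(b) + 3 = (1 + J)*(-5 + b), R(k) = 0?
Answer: -6300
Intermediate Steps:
C(B) = 0
m(b) = -38 + 7*b (m(b) = -3 + (1 + 6)*(-5 + b) = -3 + 7*(-5 + b) = -3 + (-35 + 7*b) = -38 + 7*b)
O(A, Z) = 8 + A + Z
(109 + (36 + 65))*O(m(R(-5)), C(3)) = (109 + (36 + 65))*(8 + (-38 + 7*0) + 0) = (109 + 101)*(8 + (-38 + 0) + 0) = 210*(8 - 38 + 0) = 210*(-30) = -6300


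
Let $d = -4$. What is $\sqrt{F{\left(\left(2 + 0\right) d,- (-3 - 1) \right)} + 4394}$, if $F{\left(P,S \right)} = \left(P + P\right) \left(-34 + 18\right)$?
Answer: $5 \sqrt{186} \approx 68.191$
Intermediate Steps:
$F{\left(P,S \right)} = - 32 P$ ($F{\left(P,S \right)} = 2 P \left(-16\right) = - 32 P$)
$\sqrt{F{\left(\left(2 + 0\right) d,- (-3 - 1) \right)} + 4394} = \sqrt{- 32 \left(2 + 0\right) \left(-4\right) + 4394} = \sqrt{- 32 \cdot 2 \left(-4\right) + 4394} = \sqrt{\left(-32\right) \left(-8\right) + 4394} = \sqrt{256 + 4394} = \sqrt{4650} = 5 \sqrt{186}$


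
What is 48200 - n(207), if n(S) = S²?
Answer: 5351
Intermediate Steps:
48200 - n(207) = 48200 - 1*207² = 48200 - 1*42849 = 48200 - 42849 = 5351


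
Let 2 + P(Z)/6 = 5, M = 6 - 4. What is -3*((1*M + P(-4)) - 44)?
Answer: 72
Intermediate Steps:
M = 2
P(Z) = 18 (P(Z) = -12 + 6*5 = -12 + 30 = 18)
-3*((1*M + P(-4)) - 44) = -3*((1*2 + 18) - 44) = -3*((2 + 18) - 44) = -3*(20 - 44) = -3*(-24) = 72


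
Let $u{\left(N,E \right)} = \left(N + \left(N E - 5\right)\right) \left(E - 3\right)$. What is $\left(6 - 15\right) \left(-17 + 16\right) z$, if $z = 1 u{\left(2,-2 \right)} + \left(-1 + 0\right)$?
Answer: $306$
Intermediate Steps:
$u{\left(N,E \right)} = \left(-3 + E\right) \left(-5 + N + E N\right)$ ($u{\left(N,E \right)} = \left(N + \left(E N - 5\right)\right) \left(-3 + E\right) = \left(N + \left(-5 + E N\right)\right) \left(-3 + E\right) = \left(-5 + N + E N\right) \left(-3 + E\right) = \left(-3 + E\right) \left(-5 + N + E N\right)$)
$z = 34$ ($z = 1 \left(15 - -10 - 6 + 2 \left(-2\right)^{2} - \left(-4\right) 2\right) + \left(-1 + 0\right) = 1 \left(15 + 10 - 6 + 2 \cdot 4 + 8\right) - 1 = 1 \left(15 + 10 - 6 + 8 + 8\right) - 1 = 1 \cdot 35 - 1 = 35 - 1 = 34$)
$\left(6 - 15\right) \left(-17 + 16\right) z = \left(6 - 15\right) \left(-17 + 16\right) 34 = \left(-9\right) \left(-1\right) 34 = 9 \cdot 34 = 306$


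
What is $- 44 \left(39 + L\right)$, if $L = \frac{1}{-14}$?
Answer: $- \frac{11990}{7} \approx -1712.9$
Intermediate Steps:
$L = - \frac{1}{14} \approx -0.071429$
$- 44 \left(39 + L\right) = - 44 \left(39 - \frac{1}{14}\right) = \left(-44\right) \frac{545}{14} = - \frac{11990}{7}$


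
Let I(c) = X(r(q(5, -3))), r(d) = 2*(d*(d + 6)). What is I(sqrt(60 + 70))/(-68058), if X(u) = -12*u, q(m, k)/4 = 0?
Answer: 0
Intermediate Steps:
q(m, k) = 0 (q(m, k) = 4*0 = 0)
r(d) = 2*d*(6 + d) (r(d) = 2*(d*(6 + d)) = 2*d*(6 + d))
I(c) = 0 (I(c) = -24*0*(6 + 0) = -24*0*6 = -12*0 = 0)
I(sqrt(60 + 70))/(-68058) = 0/(-68058) = 0*(-1/68058) = 0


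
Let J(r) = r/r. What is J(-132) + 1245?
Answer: 1246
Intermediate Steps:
J(r) = 1
J(-132) + 1245 = 1 + 1245 = 1246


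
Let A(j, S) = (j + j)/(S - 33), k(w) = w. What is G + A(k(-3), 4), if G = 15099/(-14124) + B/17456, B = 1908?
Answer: -56069539/74478206 ≈ -0.75283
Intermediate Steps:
A(j, S) = 2*j/(-33 + S) (A(j, S) = (2*j)/(-33 + S) = 2*j/(-33 + S))
G = -2464787/2568214 (G = 15099/(-14124) + 1908/17456 = 15099*(-1/14124) + 1908*(1/17456) = -5033/4708 + 477/4364 = -2464787/2568214 ≈ -0.95973)
G + A(k(-3), 4) = -2464787/2568214 + 2*(-3)/(-33 + 4) = -2464787/2568214 + 2*(-3)/(-29) = -2464787/2568214 + 2*(-3)*(-1/29) = -2464787/2568214 + 6/29 = -56069539/74478206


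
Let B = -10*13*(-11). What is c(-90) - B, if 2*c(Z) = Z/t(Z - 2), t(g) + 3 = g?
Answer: -27161/19 ≈ -1429.5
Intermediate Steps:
t(g) = -3 + g
B = 1430 (B = -130*(-11) = 1430)
c(Z) = Z/(2*(-5 + Z)) (c(Z) = (Z/(-3 + (Z - 2)))/2 = (Z/(-3 + (-2 + Z)))/2 = (Z/(-5 + Z))/2 = Z/(2*(-5 + Z)))
c(-90) - B = (½)*(-90)/(-5 - 90) - 1*1430 = (½)*(-90)/(-95) - 1430 = (½)*(-90)*(-1/95) - 1430 = 9/19 - 1430 = -27161/19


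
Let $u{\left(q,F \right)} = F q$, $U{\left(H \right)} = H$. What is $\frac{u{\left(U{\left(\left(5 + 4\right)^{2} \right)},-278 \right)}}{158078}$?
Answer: $- \frac{11259}{79039} \approx -0.14245$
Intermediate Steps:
$\frac{u{\left(U{\left(\left(5 + 4\right)^{2} \right)},-278 \right)}}{158078} = \frac{\left(-278\right) \left(5 + 4\right)^{2}}{158078} = - 278 \cdot 9^{2} \cdot \frac{1}{158078} = \left(-278\right) 81 \cdot \frac{1}{158078} = \left(-22518\right) \frac{1}{158078} = - \frac{11259}{79039}$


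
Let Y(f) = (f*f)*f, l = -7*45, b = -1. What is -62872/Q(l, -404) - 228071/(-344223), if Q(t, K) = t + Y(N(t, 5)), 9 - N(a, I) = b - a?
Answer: 1623171696799/2441654631405 ≈ 0.66478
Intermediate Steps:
l = -315
N(a, I) = 10 + a (N(a, I) = 9 - (-1 - a) = 9 + (1 + a) = 10 + a)
Y(f) = f**3 (Y(f) = f**2*f = f**3)
Q(t, K) = t + (10 + t)**3
-62872/Q(l, -404) - 228071/(-344223) = -62872/(-315 + (10 - 315)**3) - 228071/(-344223) = -62872/(-315 + (-305)**3) - 228071*(-1/344223) = -62872/(-315 - 28372625) + 228071/344223 = -62872/(-28372940) + 228071/344223 = -62872*(-1/28372940) + 228071/344223 = 15718/7093235 + 228071/344223 = 1623171696799/2441654631405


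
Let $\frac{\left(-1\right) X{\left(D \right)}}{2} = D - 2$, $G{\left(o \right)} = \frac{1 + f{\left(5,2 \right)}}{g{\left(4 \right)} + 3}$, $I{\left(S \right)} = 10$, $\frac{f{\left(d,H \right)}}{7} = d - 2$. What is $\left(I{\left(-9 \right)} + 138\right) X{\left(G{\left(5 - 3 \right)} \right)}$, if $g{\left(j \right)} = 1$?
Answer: $-1036$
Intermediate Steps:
$f{\left(d,H \right)} = -14 + 7 d$ ($f{\left(d,H \right)} = 7 \left(d - 2\right) = 7 \left(-2 + d\right) = -14 + 7 d$)
$G{\left(o \right)} = \frac{11}{2}$ ($G{\left(o \right)} = \frac{1 + \left(-14 + 7 \cdot 5\right)}{1 + 3} = \frac{1 + \left(-14 + 35\right)}{4} = \left(1 + 21\right) \frac{1}{4} = 22 \cdot \frac{1}{4} = \frac{11}{2}$)
$X{\left(D \right)} = 4 - 2 D$ ($X{\left(D \right)} = - 2 \left(D - 2\right) = - 2 \left(-2 + D\right) = 4 - 2 D$)
$\left(I{\left(-9 \right)} + 138\right) X{\left(G{\left(5 - 3 \right)} \right)} = \left(10 + 138\right) \left(4 - 11\right) = 148 \left(4 - 11\right) = 148 \left(-7\right) = -1036$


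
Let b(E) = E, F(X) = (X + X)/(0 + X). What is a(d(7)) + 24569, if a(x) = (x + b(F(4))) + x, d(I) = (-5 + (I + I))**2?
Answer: 24733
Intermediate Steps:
F(X) = 2 (F(X) = (2*X)/X = 2)
d(I) = (-5 + 2*I)**2
a(x) = 2 + 2*x (a(x) = (x + 2) + x = (2 + x) + x = 2 + 2*x)
a(d(7)) + 24569 = (2 + 2*(-5 + 2*7)**2) + 24569 = (2 + 2*(-5 + 14)**2) + 24569 = (2 + 2*9**2) + 24569 = (2 + 2*81) + 24569 = (2 + 162) + 24569 = 164 + 24569 = 24733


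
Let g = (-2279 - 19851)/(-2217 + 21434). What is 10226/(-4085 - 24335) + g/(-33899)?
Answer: -3330483338079/9256920949430 ≈ -0.35978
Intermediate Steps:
g = -22130/19217 ≈ -1.1516
10226/(-4085 - 24335) + g/(-33899) = 10226/(-4085 - 24335) - 22130/19217/(-33899) = 10226/(-28420) - 22130/19217*(-1/33899) = 10226*(-1/28420) + 22130/651437083 = -5113/14210 + 22130/651437083 = -3330483338079/9256920949430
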